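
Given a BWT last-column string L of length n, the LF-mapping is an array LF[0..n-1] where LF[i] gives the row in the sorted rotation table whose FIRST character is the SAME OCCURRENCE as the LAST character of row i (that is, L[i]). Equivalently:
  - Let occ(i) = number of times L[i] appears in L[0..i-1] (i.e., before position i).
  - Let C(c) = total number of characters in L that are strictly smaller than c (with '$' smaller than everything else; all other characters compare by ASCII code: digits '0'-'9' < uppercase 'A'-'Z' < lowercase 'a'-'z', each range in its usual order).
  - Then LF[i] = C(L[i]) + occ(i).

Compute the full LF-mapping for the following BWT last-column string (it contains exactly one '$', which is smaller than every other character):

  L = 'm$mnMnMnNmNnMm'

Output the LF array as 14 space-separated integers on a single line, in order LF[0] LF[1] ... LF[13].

Char counts: '$':1, 'M':3, 'N':2, 'm':4, 'n':4
C (first-col start): C('$')=0, C('M')=1, C('N')=4, C('m')=6, C('n')=10
L[0]='m': occ=0, LF[0]=C('m')+0=6+0=6
L[1]='$': occ=0, LF[1]=C('$')+0=0+0=0
L[2]='m': occ=1, LF[2]=C('m')+1=6+1=7
L[3]='n': occ=0, LF[3]=C('n')+0=10+0=10
L[4]='M': occ=0, LF[4]=C('M')+0=1+0=1
L[5]='n': occ=1, LF[5]=C('n')+1=10+1=11
L[6]='M': occ=1, LF[6]=C('M')+1=1+1=2
L[7]='n': occ=2, LF[7]=C('n')+2=10+2=12
L[8]='N': occ=0, LF[8]=C('N')+0=4+0=4
L[9]='m': occ=2, LF[9]=C('m')+2=6+2=8
L[10]='N': occ=1, LF[10]=C('N')+1=4+1=5
L[11]='n': occ=3, LF[11]=C('n')+3=10+3=13
L[12]='M': occ=2, LF[12]=C('M')+2=1+2=3
L[13]='m': occ=3, LF[13]=C('m')+3=6+3=9

Answer: 6 0 7 10 1 11 2 12 4 8 5 13 3 9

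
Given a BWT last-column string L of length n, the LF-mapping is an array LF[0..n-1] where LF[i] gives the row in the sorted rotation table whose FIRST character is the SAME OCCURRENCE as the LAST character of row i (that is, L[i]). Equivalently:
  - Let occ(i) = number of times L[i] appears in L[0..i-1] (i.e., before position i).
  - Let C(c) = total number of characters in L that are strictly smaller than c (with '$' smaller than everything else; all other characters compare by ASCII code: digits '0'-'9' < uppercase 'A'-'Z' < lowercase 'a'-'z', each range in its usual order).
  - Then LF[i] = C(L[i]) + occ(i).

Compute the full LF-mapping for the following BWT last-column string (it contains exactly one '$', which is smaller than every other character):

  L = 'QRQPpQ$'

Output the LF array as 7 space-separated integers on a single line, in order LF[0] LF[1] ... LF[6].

Answer: 2 5 3 1 6 4 0

Derivation:
Char counts: '$':1, 'P':1, 'Q':3, 'R':1, 'p':1
C (first-col start): C('$')=0, C('P')=1, C('Q')=2, C('R')=5, C('p')=6
L[0]='Q': occ=0, LF[0]=C('Q')+0=2+0=2
L[1]='R': occ=0, LF[1]=C('R')+0=5+0=5
L[2]='Q': occ=1, LF[2]=C('Q')+1=2+1=3
L[3]='P': occ=0, LF[3]=C('P')+0=1+0=1
L[4]='p': occ=0, LF[4]=C('p')+0=6+0=6
L[5]='Q': occ=2, LF[5]=C('Q')+2=2+2=4
L[6]='$': occ=0, LF[6]=C('$')+0=0+0=0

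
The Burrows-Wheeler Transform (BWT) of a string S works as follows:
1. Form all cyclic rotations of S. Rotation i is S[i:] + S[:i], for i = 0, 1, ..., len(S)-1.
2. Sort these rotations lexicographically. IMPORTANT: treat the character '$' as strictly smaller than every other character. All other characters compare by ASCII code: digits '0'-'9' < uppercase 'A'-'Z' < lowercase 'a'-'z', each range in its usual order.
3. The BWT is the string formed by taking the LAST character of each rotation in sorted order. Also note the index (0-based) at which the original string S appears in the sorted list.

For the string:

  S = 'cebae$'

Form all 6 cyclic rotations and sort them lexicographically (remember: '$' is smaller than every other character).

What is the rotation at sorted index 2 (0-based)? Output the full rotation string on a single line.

All 6 rotations (rotation i = S[i:]+S[:i]):
  rot[0] = cebae$
  rot[1] = ebae$c
  rot[2] = bae$ce
  rot[3] = ae$ceb
  rot[4] = e$ceba
  rot[5] = $cebae
Sorted (with $ < everything):
  sorted[0] = $cebae
  sorted[1] = ae$ceb
  sorted[2] = bae$ce
  sorted[3] = cebae$
  sorted[4] = e$ceba
  sorted[5] = ebae$c
sorted[2] = bae$ce

Answer: bae$ce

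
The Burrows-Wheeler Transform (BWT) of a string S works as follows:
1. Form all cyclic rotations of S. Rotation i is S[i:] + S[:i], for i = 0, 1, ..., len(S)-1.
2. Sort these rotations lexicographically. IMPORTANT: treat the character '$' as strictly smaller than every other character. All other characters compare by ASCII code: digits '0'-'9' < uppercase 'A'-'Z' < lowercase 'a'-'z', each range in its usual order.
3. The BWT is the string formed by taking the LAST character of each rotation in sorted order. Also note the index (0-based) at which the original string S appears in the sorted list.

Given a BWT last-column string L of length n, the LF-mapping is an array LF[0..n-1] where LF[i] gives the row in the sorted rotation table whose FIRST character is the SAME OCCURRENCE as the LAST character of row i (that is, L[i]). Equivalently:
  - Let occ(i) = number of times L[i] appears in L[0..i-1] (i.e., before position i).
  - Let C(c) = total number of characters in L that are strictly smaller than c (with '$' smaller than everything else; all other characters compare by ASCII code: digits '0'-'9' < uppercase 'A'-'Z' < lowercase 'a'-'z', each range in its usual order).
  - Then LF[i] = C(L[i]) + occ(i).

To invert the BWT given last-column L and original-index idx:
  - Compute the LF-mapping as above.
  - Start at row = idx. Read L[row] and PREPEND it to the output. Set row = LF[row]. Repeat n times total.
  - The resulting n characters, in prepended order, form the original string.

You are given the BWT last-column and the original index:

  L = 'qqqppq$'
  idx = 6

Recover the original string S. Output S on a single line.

LF mapping: 3 4 5 1 2 6 0
Walk LF starting at row 6, prepending L[row]:
  step 1: row=6, L[6]='$', prepend. Next row=LF[6]=0
  step 2: row=0, L[0]='q', prepend. Next row=LF[0]=3
  step 3: row=3, L[3]='p', prepend. Next row=LF[3]=1
  step 4: row=1, L[1]='q', prepend. Next row=LF[1]=4
  step 5: row=4, L[4]='p', prepend. Next row=LF[4]=2
  step 6: row=2, L[2]='q', prepend. Next row=LF[2]=5
  step 7: row=5, L[5]='q', prepend. Next row=LF[5]=6
Reversed output: qqpqpq$

Answer: qqpqpq$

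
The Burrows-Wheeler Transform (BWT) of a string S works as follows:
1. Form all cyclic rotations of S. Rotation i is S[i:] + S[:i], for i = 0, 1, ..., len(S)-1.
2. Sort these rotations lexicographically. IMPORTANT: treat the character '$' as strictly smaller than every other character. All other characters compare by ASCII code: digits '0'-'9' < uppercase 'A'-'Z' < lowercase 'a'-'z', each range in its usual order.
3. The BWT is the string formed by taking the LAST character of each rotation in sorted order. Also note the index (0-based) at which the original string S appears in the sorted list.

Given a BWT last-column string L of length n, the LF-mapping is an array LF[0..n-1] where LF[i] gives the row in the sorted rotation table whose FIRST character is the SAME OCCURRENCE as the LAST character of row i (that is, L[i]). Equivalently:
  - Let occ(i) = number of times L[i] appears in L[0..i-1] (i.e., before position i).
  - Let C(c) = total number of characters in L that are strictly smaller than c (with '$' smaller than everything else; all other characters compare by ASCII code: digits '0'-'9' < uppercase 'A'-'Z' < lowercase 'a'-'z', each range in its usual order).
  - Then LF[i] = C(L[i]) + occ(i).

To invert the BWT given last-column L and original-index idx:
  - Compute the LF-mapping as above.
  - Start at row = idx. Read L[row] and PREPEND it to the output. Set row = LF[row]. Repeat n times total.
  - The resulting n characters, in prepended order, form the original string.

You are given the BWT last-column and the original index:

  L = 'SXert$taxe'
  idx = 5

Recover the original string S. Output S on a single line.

LF mapping: 1 2 4 6 7 0 8 3 9 5
Walk LF starting at row 5, prepending L[row]:
  step 1: row=5, L[5]='$', prepend. Next row=LF[5]=0
  step 2: row=0, L[0]='S', prepend. Next row=LF[0]=1
  step 3: row=1, L[1]='X', prepend. Next row=LF[1]=2
  step 4: row=2, L[2]='e', prepend. Next row=LF[2]=4
  step 5: row=4, L[4]='t', prepend. Next row=LF[4]=7
  step 6: row=7, L[7]='a', prepend. Next row=LF[7]=3
  step 7: row=3, L[3]='r', prepend. Next row=LF[3]=6
  step 8: row=6, L[6]='t', prepend. Next row=LF[6]=8
  step 9: row=8, L[8]='x', prepend. Next row=LF[8]=9
  step 10: row=9, L[9]='e', prepend. Next row=LF[9]=5
Reversed output: extrateXS$

Answer: extrateXS$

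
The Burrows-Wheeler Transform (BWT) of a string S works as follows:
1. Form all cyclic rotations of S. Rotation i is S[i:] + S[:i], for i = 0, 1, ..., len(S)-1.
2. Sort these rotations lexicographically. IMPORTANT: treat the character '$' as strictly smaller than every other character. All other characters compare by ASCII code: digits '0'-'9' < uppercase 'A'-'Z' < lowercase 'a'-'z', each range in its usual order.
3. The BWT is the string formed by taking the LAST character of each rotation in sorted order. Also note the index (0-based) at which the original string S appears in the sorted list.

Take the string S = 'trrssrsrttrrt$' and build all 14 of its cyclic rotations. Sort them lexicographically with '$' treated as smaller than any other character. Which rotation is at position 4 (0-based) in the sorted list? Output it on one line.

Answer: rssrsrttrrt$tr

Derivation:
All 14 rotations (rotation i = S[i:]+S[:i]):
  rot[0] = trrssrsrttrrt$
  rot[1] = rrssrsrttrrt$t
  rot[2] = rssrsrttrrt$tr
  rot[3] = ssrsrttrrt$trr
  rot[4] = srsrttrrt$trrs
  rot[5] = rsrttrrt$trrss
  rot[6] = srttrrt$trrssr
  rot[7] = rttrrt$trrssrs
  rot[8] = ttrrt$trrssrsr
  rot[9] = trrt$trrssrsrt
  rot[10] = rrt$trrssrsrtt
  rot[11] = rt$trrssrsrttr
  rot[12] = t$trrssrsrttrr
  rot[13] = $trrssrsrttrrt
Sorted (with $ < everything):
  sorted[0] = $trrssrsrttrrt
  sorted[1] = rrssrsrttrrt$t
  sorted[2] = rrt$trrssrsrtt
  sorted[3] = rsrttrrt$trrss
  sorted[4] = rssrsrttrrt$tr
  sorted[5] = rt$trrssrsrttr
  sorted[6] = rttrrt$trrssrs
  sorted[7] = srsrttrrt$trrs
  sorted[8] = srttrrt$trrssr
  sorted[9] = ssrsrttrrt$trr
  sorted[10] = t$trrssrsrttrr
  sorted[11] = trrssrsrttrrt$
  sorted[12] = trrt$trrssrsrt
  sorted[13] = ttrrt$trrssrsr
sorted[4] = rssrsrttrrt$tr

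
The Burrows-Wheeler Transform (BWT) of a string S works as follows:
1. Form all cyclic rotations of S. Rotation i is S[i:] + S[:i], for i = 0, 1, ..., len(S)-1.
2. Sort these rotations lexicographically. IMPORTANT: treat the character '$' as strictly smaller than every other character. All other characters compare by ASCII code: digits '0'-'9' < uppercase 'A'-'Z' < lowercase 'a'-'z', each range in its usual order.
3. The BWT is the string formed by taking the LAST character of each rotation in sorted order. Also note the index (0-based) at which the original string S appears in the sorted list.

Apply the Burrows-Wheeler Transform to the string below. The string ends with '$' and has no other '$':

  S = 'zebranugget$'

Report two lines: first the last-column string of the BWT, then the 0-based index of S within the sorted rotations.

All 12 rotations (rotation i = S[i:]+S[:i]):
  rot[0] = zebranugget$
  rot[1] = ebranugget$z
  rot[2] = branugget$ze
  rot[3] = ranugget$zeb
  rot[4] = anugget$zebr
  rot[5] = nugget$zebra
  rot[6] = ugget$zebran
  rot[7] = gget$zebranu
  rot[8] = get$zebranug
  rot[9] = et$zebranugg
  rot[10] = t$zebranugge
  rot[11] = $zebranugget
Sorted (with $ < everything):
  sorted[0] = $zebranugget  (last char: 't')
  sorted[1] = anugget$zebr  (last char: 'r')
  sorted[2] = branugget$ze  (last char: 'e')
  sorted[3] = ebranugget$z  (last char: 'z')
  sorted[4] = et$zebranugg  (last char: 'g')
  sorted[5] = get$zebranug  (last char: 'g')
  sorted[6] = gget$zebranu  (last char: 'u')
  sorted[7] = nugget$zebra  (last char: 'a')
  sorted[8] = ranugget$zeb  (last char: 'b')
  sorted[9] = t$zebranugge  (last char: 'e')
  sorted[10] = ugget$zebran  (last char: 'n')
  sorted[11] = zebranugget$  (last char: '$')
Last column: trezgguaben$
Original string S is at sorted index 11

Answer: trezgguaben$
11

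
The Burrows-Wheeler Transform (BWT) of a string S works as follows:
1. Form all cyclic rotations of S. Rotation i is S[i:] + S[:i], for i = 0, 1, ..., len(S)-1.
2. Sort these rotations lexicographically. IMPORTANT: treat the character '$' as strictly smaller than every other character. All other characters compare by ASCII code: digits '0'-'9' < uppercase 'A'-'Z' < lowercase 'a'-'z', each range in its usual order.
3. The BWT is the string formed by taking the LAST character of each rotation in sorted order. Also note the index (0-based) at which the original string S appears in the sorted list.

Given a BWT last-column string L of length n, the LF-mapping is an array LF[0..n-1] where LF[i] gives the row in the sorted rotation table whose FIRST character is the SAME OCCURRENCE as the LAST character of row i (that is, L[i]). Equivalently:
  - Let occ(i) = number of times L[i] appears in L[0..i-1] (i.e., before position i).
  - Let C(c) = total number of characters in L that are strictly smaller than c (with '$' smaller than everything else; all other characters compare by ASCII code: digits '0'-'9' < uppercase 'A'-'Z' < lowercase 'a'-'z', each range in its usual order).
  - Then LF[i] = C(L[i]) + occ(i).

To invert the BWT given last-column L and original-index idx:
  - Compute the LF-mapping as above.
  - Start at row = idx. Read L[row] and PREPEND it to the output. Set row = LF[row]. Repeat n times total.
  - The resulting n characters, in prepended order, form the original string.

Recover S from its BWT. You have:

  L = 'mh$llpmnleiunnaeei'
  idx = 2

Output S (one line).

Answer: elephanmillennium$

Derivation:
LF mapping: 11 5 0 8 9 16 12 13 10 2 6 17 14 15 1 3 4 7
Walk LF starting at row 2, prepending L[row]:
  step 1: row=2, L[2]='$', prepend. Next row=LF[2]=0
  step 2: row=0, L[0]='m', prepend. Next row=LF[0]=11
  step 3: row=11, L[11]='u', prepend. Next row=LF[11]=17
  step 4: row=17, L[17]='i', prepend. Next row=LF[17]=7
  step 5: row=7, L[7]='n', prepend. Next row=LF[7]=13
  step 6: row=13, L[13]='n', prepend. Next row=LF[13]=15
  step 7: row=15, L[15]='e', prepend. Next row=LF[15]=3
  step 8: row=3, L[3]='l', prepend. Next row=LF[3]=8
  step 9: row=8, L[8]='l', prepend. Next row=LF[8]=10
  step 10: row=10, L[10]='i', prepend. Next row=LF[10]=6
  step 11: row=6, L[6]='m', prepend. Next row=LF[6]=12
  step 12: row=12, L[12]='n', prepend. Next row=LF[12]=14
  step 13: row=14, L[14]='a', prepend. Next row=LF[14]=1
  step 14: row=1, L[1]='h', prepend. Next row=LF[1]=5
  step 15: row=5, L[5]='p', prepend. Next row=LF[5]=16
  step 16: row=16, L[16]='e', prepend. Next row=LF[16]=4
  step 17: row=4, L[4]='l', prepend. Next row=LF[4]=9
  step 18: row=9, L[9]='e', prepend. Next row=LF[9]=2
Reversed output: elephanmillennium$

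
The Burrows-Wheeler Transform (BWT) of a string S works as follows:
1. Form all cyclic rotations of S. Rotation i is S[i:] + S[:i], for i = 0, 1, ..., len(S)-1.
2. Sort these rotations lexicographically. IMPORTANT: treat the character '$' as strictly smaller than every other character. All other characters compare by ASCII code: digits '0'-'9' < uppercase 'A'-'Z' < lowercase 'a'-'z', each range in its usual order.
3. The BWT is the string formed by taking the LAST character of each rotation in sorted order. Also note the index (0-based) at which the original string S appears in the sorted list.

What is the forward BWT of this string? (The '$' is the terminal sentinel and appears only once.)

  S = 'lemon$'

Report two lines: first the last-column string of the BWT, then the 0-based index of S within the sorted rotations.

Answer: nl$eom
2

Derivation:
All 6 rotations (rotation i = S[i:]+S[:i]):
  rot[0] = lemon$
  rot[1] = emon$l
  rot[2] = mon$le
  rot[3] = on$lem
  rot[4] = n$lemo
  rot[5] = $lemon
Sorted (with $ < everything):
  sorted[0] = $lemon  (last char: 'n')
  sorted[1] = emon$l  (last char: 'l')
  sorted[2] = lemon$  (last char: '$')
  sorted[3] = mon$le  (last char: 'e')
  sorted[4] = n$lemo  (last char: 'o')
  sorted[5] = on$lem  (last char: 'm')
Last column: nl$eom
Original string S is at sorted index 2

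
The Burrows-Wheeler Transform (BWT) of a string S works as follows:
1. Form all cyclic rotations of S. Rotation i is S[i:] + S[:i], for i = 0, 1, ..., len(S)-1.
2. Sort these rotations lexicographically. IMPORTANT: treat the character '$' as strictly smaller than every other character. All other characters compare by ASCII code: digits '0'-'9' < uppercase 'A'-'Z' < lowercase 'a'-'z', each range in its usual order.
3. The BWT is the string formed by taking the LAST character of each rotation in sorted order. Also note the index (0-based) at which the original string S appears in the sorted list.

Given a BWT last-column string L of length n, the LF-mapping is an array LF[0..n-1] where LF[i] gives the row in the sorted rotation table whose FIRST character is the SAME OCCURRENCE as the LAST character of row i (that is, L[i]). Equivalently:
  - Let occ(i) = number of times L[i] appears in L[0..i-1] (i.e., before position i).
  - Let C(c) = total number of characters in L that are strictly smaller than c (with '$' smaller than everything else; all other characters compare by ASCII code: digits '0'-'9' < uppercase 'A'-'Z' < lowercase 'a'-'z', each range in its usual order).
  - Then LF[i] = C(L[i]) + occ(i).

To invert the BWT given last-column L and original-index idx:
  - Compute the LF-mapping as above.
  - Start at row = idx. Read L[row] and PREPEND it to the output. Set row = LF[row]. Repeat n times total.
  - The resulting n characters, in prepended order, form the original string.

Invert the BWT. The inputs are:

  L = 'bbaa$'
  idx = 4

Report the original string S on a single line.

Answer: baab$

Derivation:
LF mapping: 3 4 1 2 0
Walk LF starting at row 4, prepending L[row]:
  step 1: row=4, L[4]='$', prepend. Next row=LF[4]=0
  step 2: row=0, L[0]='b', prepend. Next row=LF[0]=3
  step 3: row=3, L[3]='a', prepend. Next row=LF[3]=2
  step 4: row=2, L[2]='a', prepend. Next row=LF[2]=1
  step 5: row=1, L[1]='b', prepend. Next row=LF[1]=4
Reversed output: baab$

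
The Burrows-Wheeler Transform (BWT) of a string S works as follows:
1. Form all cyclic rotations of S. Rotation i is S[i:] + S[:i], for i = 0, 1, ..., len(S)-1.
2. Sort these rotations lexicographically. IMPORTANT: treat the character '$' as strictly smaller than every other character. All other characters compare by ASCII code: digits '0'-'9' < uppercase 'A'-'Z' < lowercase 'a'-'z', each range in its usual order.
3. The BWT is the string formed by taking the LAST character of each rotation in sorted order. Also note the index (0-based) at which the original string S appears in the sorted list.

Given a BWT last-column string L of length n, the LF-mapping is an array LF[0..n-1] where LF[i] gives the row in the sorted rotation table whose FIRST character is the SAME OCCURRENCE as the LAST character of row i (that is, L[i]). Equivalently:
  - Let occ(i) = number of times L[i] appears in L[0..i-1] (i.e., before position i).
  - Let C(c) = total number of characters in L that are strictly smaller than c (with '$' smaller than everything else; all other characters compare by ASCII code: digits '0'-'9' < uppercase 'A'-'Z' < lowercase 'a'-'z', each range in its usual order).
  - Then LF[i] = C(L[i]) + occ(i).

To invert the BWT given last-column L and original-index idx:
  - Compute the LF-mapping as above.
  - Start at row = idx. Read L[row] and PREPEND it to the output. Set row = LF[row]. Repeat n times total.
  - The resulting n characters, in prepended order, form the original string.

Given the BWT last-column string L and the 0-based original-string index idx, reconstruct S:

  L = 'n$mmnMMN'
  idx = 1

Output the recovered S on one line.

LF mapping: 6 0 4 5 7 1 2 3
Walk LF starting at row 1, prepending L[row]:
  step 1: row=1, L[1]='$', prepend. Next row=LF[1]=0
  step 2: row=0, L[0]='n', prepend. Next row=LF[0]=6
  step 3: row=6, L[6]='M', prepend. Next row=LF[6]=2
  step 4: row=2, L[2]='m', prepend. Next row=LF[2]=4
  step 5: row=4, L[4]='n', prepend. Next row=LF[4]=7
  step 6: row=7, L[7]='N', prepend. Next row=LF[7]=3
  step 7: row=3, L[3]='m', prepend. Next row=LF[3]=5
  step 8: row=5, L[5]='M', prepend. Next row=LF[5]=1
Reversed output: MmNnmMn$

Answer: MmNnmMn$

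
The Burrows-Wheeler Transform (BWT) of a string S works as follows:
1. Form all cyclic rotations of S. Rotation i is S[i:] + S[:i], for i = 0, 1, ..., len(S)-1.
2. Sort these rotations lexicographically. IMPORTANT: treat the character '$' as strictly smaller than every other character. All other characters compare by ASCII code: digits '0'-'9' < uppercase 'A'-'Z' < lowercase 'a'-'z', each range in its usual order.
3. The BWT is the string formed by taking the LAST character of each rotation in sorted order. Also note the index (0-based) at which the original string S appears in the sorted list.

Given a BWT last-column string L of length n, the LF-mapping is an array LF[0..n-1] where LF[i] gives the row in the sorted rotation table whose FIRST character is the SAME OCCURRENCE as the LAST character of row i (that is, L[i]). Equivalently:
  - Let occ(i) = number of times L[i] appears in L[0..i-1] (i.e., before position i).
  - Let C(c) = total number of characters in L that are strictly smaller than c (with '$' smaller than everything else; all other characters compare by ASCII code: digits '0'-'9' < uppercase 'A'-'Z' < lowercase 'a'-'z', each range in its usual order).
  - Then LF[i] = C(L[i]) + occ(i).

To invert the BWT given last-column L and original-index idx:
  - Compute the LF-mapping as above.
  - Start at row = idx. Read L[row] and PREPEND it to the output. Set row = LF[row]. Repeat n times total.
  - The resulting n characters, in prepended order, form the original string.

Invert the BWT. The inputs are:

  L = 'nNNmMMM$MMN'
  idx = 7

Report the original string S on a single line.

LF mapping: 10 6 7 9 1 2 3 0 4 5 8
Walk LF starting at row 7, prepending L[row]:
  step 1: row=7, L[7]='$', prepend. Next row=LF[7]=0
  step 2: row=0, L[0]='n', prepend. Next row=LF[0]=10
  step 3: row=10, L[10]='N', prepend. Next row=LF[10]=8
  step 4: row=8, L[8]='M', prepend. Next row=LF[8]=4
  step 5: row=4, L[4]='M', prepend. Next row=LF[4]=1
  step 6: row=1, L[1]='N', prepend. Next row=LF[1]=6
  step 7: row=6, L[6]='M', prepend. Next row=LF[6]=3
  step 8: row=3, L[3]='m', prepend. Next row=LF[3]=9
  step 9: row=9, L[9]='M', prepend. Next row=LF[9]=5
  step 10: row=5, L[5]='M', prepend. Next row=LF[5]=2
  step 11: row=2, L[2]='N', prepend. Next row=LF[2]=7
Reversed output: NMMmMNMMNn$

Answer: NMMmMNMMNn$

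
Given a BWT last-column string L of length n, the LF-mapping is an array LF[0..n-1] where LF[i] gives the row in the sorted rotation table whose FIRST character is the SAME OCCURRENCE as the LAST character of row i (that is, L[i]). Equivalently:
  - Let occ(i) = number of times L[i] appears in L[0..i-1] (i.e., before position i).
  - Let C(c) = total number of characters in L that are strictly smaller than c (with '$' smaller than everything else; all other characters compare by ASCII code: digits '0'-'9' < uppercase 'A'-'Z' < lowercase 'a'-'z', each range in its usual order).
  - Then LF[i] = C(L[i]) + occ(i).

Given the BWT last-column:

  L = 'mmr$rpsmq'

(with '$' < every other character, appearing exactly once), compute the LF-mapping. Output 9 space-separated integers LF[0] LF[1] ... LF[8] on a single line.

Char counts: '$':1, 'm':3, 'p':1, 'q':1, 'r':2, 's':1
C (first-col start): C('$')=0, C('m')=1, C('p')=4, C('q')=5, C('r')=6, C('s')=8
L[0]='m': occ=0, LF[0]=C('m')+0=1+0=1
L[1]='m': occ=1, LF[1]=C('m')+1=1+1=2
L[2]='r': occ=0, LF[2]=C('r')+0=6+0=6
L[3]='$': occ=0, LF[3]=C('$')+0=0+0=0
L[4]='r': occ=1, LF[4]=C('r')+1=6+1=7
L[5]='p': occ=0, LF[5]=C('p')+0=4+0=4
L[6]='s': occ=0, LF[6]=C('s')+0=8+0=8
L[7]='m': occ=2, LF[7]=C('m')+2=1+2=3
L[8]='q': occ=0, LF[8]=C('q')+0=5+0=5

Answer: 1 2 6 0 7 4 8 3 5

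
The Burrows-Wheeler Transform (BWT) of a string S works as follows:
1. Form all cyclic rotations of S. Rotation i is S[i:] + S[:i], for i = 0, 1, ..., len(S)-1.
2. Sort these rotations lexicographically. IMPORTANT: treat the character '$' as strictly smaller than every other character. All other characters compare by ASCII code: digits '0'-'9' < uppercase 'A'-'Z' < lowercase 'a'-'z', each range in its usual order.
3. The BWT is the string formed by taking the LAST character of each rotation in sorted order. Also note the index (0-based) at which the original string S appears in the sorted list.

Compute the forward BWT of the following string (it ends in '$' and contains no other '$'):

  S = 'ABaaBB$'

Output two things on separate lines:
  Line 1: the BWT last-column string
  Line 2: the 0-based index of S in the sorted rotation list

Answer: B$BaAaB
1

Derivation:
All 7 rotations (rotation i = S[i:]+S[:i]):
  rot[0] = ABaaBB$
  rot[1] = BaaBB$A
  rot[2] = aaBB$AB
  rot[3] = aBB$ABa
  rot[4] = BB$ABaa
  rot[5] = B$ABaaB
  rot[6] = $ABaaBB
Sorted (with $ < everything):
  sorted[0] = $ABaaBB  (last char: 'B')
  sorted[1] = ABaaBB$  (last char: '$')
  sorted[2] = B$ABaaB  (last char: 'B')
  sorted[3] = BB$ABaa  (last char: 'a')
  sorted[4] = BaaBB$A  (last char: 'A')
  sorted[5] = aBB$ABa  (last char: 'a')
  sorted[6] = aaBB$AB  (last char: 'B')
Last column: B$BaAaB
Original string S is at sorted index 1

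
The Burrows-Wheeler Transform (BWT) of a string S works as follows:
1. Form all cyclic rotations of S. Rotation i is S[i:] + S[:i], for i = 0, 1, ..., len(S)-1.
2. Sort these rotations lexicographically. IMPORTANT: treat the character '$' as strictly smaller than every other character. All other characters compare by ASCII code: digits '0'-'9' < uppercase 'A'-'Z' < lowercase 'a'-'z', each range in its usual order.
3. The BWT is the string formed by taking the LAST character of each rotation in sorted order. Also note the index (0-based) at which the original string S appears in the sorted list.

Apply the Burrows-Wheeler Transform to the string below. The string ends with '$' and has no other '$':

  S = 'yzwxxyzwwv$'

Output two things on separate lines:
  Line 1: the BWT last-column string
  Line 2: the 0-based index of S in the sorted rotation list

Answer: vwwzzwxx$yy
8

Derivation:
All 11 rotations (rotation i = S[i:]+S[:i]):
  rot[0] = yzwxxyzwwv$
  rot[1] = zwxxyzwwv$y
  rot[2] = wxxyzwwv$yz
  rot[3] = xxyzwwv$yzw
  rot[4] = xyzwwv$yzwx
  rot[5] = yzwwv$yzwxx
  rot[6] = zwwv$yzwxxy
  rot[7] = wwv$yzwxxyz
  rot[8] = wv$yzwxxyzw
  rot[9] = v$yzwxxyzww
  rot[10] = $yzwxxyzwwv
Sorted (with $ < everything):
  sorted[0] = $yzwxxyzwwv  (last char: 'v')
  sorted[1] = v$yzwxxyzww  (last char: 'w')
  sorted[2] = wv$yzwxxyzw  (last char: 'w')
  sorted[3] = wwv$yzwxxyz  (last char: 'z')
  sorted[4] = wxxyzwwv$yz  (last char: 'z')
  sorted[5] = xxyzwwv$yzw  (last char: 'w')
  sorted[6] = xyzwwv$yzwx  (last char: 'x')
  sorted[7] = yzwwv$yzwxx  (last char: 'x')
  sorted[8] = yzwxxyzwwv$  (last char: '$')
  sorted[9] = zwwv$yzwxxy  (last char: 'y')
  sorted[10] = zwxxyzwwv$y  (last char: 'y')
Last column: vwwzzwxx$yy
Original string S is at sorted index 8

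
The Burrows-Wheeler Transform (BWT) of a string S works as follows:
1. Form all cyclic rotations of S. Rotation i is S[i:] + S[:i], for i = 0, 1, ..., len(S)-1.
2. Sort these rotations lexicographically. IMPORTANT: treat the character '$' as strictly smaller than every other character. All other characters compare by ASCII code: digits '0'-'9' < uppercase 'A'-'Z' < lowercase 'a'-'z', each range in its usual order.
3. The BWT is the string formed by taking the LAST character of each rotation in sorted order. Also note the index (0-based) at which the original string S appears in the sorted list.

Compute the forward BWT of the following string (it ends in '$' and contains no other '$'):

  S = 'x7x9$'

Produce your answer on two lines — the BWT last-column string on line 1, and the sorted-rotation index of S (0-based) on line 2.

Answer: 9xx$7
3

Derivation:
All 5 rotations (rotation i = S[i:]+S[:i]):
  rot[0] = x7x9$
  rot[1] = 7x9$x
  rot[2] = x9$x7
  rot[3] = 9$x7x
  rot[4] = $x7x9
Sorted (with $ < everything):
  sorted[0] = $x7x9  (last char: '9')
  sorted[1] = 7x9$x  (last char: 'x')
  sorted[2] = 9$x7x  (last char: 'x')
  sorted[3] = x7x9$  (last char: '$')
  sorted[4] = x9$x7  (last char: '7')
Last column: 9xx$7
Original string S is at sorted index 3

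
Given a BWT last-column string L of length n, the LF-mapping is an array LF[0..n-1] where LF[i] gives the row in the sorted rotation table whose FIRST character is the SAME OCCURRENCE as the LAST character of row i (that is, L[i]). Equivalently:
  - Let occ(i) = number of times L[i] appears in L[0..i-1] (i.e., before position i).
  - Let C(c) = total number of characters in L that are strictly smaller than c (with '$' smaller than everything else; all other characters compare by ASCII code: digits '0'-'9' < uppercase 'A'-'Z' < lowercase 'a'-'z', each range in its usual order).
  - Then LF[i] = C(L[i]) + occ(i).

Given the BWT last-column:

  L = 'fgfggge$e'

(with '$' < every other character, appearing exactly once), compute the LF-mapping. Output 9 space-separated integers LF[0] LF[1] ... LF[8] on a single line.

Answer: 3 5 4 6 7 8 1 0 2

Derivation:
Char counts: '$':1, 'e':2, 'f':2, 'g':4
C (first-col start): C('$')=0, C('e')=1, C('f')=3, C('g')=5
L[0]='f': occ=0, LF[0]=C('f')+0=3+0=3
L[1]='g': occ=0, LF[1]=C('g')+0=5+0=5
L[2]='f': occ=1, LF[2]=C('f')+1=3+1=4
L[3]='g': occ=1, LF[3]=C('g')+1=5+1=6
L[4]='g': occ=2, LF[4]=C('g')+2=5+2=7
L[5]='g': occ=3, LF[5]=C('g')+3=5+3=8
L[6]='e': occ=0, LF[6]=C('e')+0=1+0=1
L[7]='$': occ=0, LF[7]=C('$')+0=0+0=0
L[8]='e': occ=1, LF[8]=C('e')+1=1+1=2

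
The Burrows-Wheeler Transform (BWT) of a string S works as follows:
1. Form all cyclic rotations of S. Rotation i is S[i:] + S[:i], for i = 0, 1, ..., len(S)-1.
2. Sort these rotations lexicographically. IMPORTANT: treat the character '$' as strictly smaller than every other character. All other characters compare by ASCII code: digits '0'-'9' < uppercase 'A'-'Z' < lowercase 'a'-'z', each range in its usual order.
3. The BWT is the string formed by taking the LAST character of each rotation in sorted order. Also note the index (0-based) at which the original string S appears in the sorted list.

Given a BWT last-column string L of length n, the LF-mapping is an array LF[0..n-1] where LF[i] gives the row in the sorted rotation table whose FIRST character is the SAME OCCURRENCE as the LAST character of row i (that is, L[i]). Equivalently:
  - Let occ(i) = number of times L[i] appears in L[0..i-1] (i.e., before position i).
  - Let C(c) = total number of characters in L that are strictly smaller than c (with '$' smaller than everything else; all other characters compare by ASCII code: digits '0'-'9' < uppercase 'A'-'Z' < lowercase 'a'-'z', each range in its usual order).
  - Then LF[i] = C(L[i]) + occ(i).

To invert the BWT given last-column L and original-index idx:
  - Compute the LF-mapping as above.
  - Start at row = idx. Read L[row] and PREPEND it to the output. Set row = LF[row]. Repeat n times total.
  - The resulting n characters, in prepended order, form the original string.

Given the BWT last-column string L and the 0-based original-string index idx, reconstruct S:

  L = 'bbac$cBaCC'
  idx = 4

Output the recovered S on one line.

Answer: aCcCcabBb$

Derivation:
LF mapping: 6 7 4 8 0 9 1 5 2 3
Walk LF starting at row 4, prepending L[row]:
  step 1: row=4, L[4]='$', prepend. Next row=LF[4]=0
  step 2: row=0, L[0]='b', prepend. Next row=LF[0]=6
  step 3: row=6, L[6]='B', prepend. Next row=LF[6]=1
  step 4: row=1, L[1]='b', prepend. Next row=LF[1]=7
  step 5: row=7, L[7]='a', prepend. Next row=LF[7]=5
  step 6: row=5, L[5]='c', prepend. Next row=LF[5]=9
  step 7: row=9, L[9]='C', prepend. Next row=LF[9]=3
  step 8: row=3, L[3]='c', prepend. Next row=LF[3]=8
  step 9: row=8, L[8]='C', prepend. Next row=LF[8]=2
  step 10: row=2, L[2]='a', prepend. Next row=LF[2]=4
Reversed output: aCcCcabBb$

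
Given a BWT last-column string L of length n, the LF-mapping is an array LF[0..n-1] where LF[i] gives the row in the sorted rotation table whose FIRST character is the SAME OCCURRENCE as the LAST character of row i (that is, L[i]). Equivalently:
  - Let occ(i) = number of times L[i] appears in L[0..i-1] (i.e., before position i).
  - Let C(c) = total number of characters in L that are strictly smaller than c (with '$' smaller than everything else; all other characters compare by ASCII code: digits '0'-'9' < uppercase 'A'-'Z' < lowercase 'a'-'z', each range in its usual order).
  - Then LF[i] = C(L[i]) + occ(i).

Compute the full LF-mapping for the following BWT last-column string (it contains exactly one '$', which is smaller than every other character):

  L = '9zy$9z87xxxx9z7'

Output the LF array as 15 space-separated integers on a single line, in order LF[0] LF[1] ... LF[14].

Char counts: '$':1, '7':2, '8':1, '9':3, 'x':4, 'y':1, 'z':3
C (first-col start): C('$')=0, C('7')=1, C('8')=3, C('9')=4, C('x')=7, C('y')=11, C('z')=12
L[0]='9': occ=0, LF[0]=C('9')+0=4+0=4
L[1]='z': occ=0, LF[1]=C('z')+0=12+0=12
L[2]='y': occ=0, LF[2]=C('y')+0=11+0=11
L[3]='$': occ=0, LF[3]=C('$')+0=0+0=0
L[4]='9': occ=1, LF[4]=C('9')+1=4+1=5
L[5]='z': occ=1, LF[5]=C('z')+1=12+1=13
L[6]='8': occ=0, LF[6]=C('8')+0=3+0=3
L[7]='7': occ=0, LF[7]=C('7')+0=1+0=1
L[8]='x': occ=0, LF[8]=C('x')+0=7+0=7
L[9]='x': occ=1, LF[9]=C('x')+1=7+1=8
L[10]='x': occ=2, LF[10]=C('x')+2=7+2=9
L[11]='x': occ=3, LF[11]=C('x')+3=7+3=10
L[12]='9': occ=2, LF[12]=C('9')+2=4+2=6
L[13]='z': occ=2, LF[13]=C('z')+2=12+2=14
L[14]='7': occ=1, LF[14]=C('7')+1=1+1=2

Answer: 4 12 11 0 5 13 3 1 7 8 9 10 6 14 2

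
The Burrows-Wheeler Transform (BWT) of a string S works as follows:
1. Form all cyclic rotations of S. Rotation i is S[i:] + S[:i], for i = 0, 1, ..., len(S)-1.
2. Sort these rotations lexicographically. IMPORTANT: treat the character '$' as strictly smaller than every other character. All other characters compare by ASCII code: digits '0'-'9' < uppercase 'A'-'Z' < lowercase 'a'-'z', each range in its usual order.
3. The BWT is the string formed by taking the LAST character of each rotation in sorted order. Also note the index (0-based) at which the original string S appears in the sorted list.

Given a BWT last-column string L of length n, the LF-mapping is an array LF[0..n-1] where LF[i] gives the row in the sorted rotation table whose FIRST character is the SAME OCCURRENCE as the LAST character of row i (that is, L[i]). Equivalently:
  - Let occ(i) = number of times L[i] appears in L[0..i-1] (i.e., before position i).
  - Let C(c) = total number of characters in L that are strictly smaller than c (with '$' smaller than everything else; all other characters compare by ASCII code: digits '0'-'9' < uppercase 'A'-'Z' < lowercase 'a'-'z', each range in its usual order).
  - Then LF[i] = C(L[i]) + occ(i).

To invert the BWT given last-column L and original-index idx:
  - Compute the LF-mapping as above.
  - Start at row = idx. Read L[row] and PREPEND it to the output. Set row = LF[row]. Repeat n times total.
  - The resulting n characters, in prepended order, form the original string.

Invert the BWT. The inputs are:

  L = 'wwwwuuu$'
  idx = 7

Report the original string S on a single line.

Answer: wuwuwuw$

Derivation:
LF mapping: 4 5 6 7 1 2 3 0
Walk LF starting at row 7, prepending L[row]:
  step 1: row=7, L[7]='$', prepend. Next row=LF[7]=0
  step 2: row=0, L[0]='w', prepend. Next row=LF[0]=4
  step 3: row=4, L[4]='u', prepend. Next row=LF[4]=1
  step 4: row=1, L[1]='w', prepend. Next row=LF[1]=5
  step 5: row=5, L[5]='u', prepend. Next row=LF[5]=2
  step 6: row=2, L[2]='w', prepend. Next row=LF[2]=6
  step 7: row=6, L[6]='u', prepend. Next row=LF[6]=3
  step 8: row=3, L[3]='w', prepend. Next row=LF[3]=7
Reversed output: wuwuwuw$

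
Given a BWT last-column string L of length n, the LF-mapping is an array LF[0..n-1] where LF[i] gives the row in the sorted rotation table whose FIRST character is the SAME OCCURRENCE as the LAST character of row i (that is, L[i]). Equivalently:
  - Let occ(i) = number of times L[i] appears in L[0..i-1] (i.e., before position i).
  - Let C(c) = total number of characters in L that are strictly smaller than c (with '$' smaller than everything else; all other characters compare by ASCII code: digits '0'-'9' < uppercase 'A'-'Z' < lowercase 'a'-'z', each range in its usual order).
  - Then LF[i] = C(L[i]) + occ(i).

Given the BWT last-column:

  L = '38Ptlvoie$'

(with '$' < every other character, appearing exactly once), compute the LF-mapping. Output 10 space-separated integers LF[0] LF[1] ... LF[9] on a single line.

Answer: 1 2 3 8 6 9 7 5 4 0

Derivation:
Char counts: '$':1, '3':1, '8':1, 'P':1, 'e':1, 'i':1, 'l':1, 'o':1, 't':1, 'v':1
C (first-col start): C('$')=0, C('3')=1, C('8')=2, C('P')=3, C('e')=4, C('i')=5, C('l')=6, C('o')=7, C('t')=8, C('v')=9
L[0]='3': occ=0, LF[0]=C('3')+0=1+0=1
L[1]='8': occ=0, LF[1]=C('8')+0=2+0=2
L[2]='P': occ=0, LF[2]=C('P')+0=3+0=3
L[3]='t': occ=0, LF[3]=C('t')+0=8+0=8
L[4]='l': occ=0, LF[4]=C('l')+0=6+0=6
L[5]='v': occ=0, LF[5]=C('v')+0=9+0=9
L[6]='o': occ=0, LF[6]=C('o')+0=7+0=7
L[7]='i': occ=0, LF[7]=C('i')+0=5+0=5
L[8]='e': occ=0, LF[8]=C('e')+0=4+0=4
L[9]='$': occ=0, LF[9]=C('$')+0=0+0=0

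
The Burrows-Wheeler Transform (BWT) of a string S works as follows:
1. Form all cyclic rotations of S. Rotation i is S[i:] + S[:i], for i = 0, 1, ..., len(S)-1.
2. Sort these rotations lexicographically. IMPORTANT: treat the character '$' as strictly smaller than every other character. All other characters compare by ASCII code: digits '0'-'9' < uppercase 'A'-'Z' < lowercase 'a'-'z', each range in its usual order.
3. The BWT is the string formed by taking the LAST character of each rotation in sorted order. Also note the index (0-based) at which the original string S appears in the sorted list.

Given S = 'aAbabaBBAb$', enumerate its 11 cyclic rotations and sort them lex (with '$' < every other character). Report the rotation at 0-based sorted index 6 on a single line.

Answer: aBBAb$aAbab

Derivation:
All 11 rotations (rotation i = S[i:]+S[:i]):
  rot[0] = aAbabaBBAb$
  rot[1] = AbabaBBAb$a
  rot[2] = babaBBAb$aA
  rot[3] = abaBBAb$aAb
  rot[4] = baBBAb$aAba
  rot[5] = aBBAb$aAbab
  rot[6] = BBAb$aAbaba
  rot[7] = BAb$aAbabaB
  rot[8] = Ab$aAbabaBB
  rot[9] = b$aAbabaBBA
  rot[10] = $aAbabaBBAb
Sorted (with $ < everything):
  sorted[0] = $aAbabaBBAb
  sorted[1] = Ab$aAbabaBB
  sorted[2] = AbabaBBAb$a
  sorted[3] = BAb$aAbabaB
  sorted[4] = BBAb$aAbaba
  sorted[5] = aAbabaBBAb$
  sorted[6] = aBBAb$aAbab
  sorted[7] = abaBBAb$aAb
  sorted[8] = b$aAbabaBBA
  sorted[9] = baBBAb$aAba
  sorted[10] = babaBBAb$aA
sorted[6] = aBBAb$aAbab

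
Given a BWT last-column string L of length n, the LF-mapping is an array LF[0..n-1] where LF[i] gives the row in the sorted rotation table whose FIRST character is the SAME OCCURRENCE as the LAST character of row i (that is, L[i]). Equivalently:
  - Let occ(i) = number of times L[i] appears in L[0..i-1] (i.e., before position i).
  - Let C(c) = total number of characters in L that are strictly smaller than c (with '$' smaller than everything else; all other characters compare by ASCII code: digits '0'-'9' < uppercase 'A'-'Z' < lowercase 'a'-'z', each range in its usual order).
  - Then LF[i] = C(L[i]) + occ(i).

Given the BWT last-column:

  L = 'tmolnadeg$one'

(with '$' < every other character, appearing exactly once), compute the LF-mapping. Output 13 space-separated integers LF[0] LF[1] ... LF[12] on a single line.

Char counts: '$':1, 'a':1, 'd':1, 'e':2, 'g':1, 'l':1, 'm':1, 'n':2, 'o':2, 't':1
C (first-col start): C('$')=0, C('a')=1, C('d')=2, C('e')=3, C('g')=5, C('l')=6, C('m')=7, C('n')=8, C('o')=10, C('t')=12
L[0]='t': occ=0, LF[0]=C('t')+0=12+0=12
L[1]='m': occ=0, LF[1]=C('m')+0=7+0=7
L[2]='o': occ=0, LF[2]=C('o')+0=10+0=10
L[3]='l': occ=0, LF[3]=C('l')+0=6+0=6
L[4]='n': occ=0, LF[4]=C('n')+0=8+0=8
L[5]='a': occ=0, LF[5]=C('a')+0=1+0=1
L[6]='d': occ=0, LF[6]=C('d')+0=2+0=2
L[7]='e': occ=0, LF[7]=C('e')+0=3+0=3
L[8]='g': occ=0, LF[8]=C('g')+0=5+0=5
L[9]='$': occ=0, LF[9]=C('$')+0=0+0=0
L[10]='o': occ=1, LF[10]=C('o')+1=10+1=11
L[11]='n': occ=1, LF[11]=C('n')+1=8+1=9
L[12]='e': occ=1, LF[12]=C('e')+1=3+1=4

Answer: 12 7 10 6 8 1 2 3 5 0 11 9 4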